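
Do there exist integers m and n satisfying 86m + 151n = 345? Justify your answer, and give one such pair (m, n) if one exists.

Since gcd(86, 151) = 1, every integer is an integer combination of 86 and 151.
Dividing repeatedly: 151 = 1·86 + 65, 86 = 1·65 + 21, 65 = 3·21 + 2, 21 = 10·2 + 1, 2 = 2·1 + 0.
Working back up the chain: 1 = 21 − 10·2 = 21 − 10·(65 − 3·21) = −10·65 + 31·21 = −10·65 + 31·(86 − 1·65) = 31·86 − 41·65 = 31·86 − 41·(151 − 1·86) = −41·151 + 72·86. So 86·72 + 151·(-41) = 1.
Scaling by 345 gives the particular solution (m, n) = (24840, -14145).
Shifting by a multiple of (151, −86) keeps it a solution: m = 24840 − 164·151 = 76, n = -14145 + 164·86 = -41.
Indeed 86·76 + 151·(-41) = 6536 − 6191 = 345.

m = 76, n = -41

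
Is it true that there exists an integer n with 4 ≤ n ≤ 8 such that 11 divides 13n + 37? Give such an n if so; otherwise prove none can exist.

No such integer n in that range exists.

For n = 4, 5, …, 8 the values of 13n + 37 modulo 11 are 1, 3, 5, 7, 9 respectively.
The residue 0 does not occur, so no n in [4, 8] makes 13n + 37 a multiple of 11.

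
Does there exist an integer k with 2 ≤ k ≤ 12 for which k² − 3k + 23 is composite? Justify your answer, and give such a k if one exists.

k = 4

At k = 4: 4² − 3·4 + 23 = 27 = 3·9, which is composite.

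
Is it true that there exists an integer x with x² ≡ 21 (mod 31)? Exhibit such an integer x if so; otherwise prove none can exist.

Apply Euler's criterion with the prime 31: 21 is a quadratic residue iff 21^15 ≡ 1 (mod 31), and a non-residue iff it is ≡ −1.
Squaring successively (mod 31): 21^2 = 441 ≡ 7; 21^4 ≡ 7² = 49 ≡ 18; 21^8 ≡ 18² = 324 ≡ 14.
Since 15 = 8 + 4 + 2 + 1, 21^15 ≡ 14 · 18 · 7 · 21; multiplying out mod 31: 14·18 = 252 ≡ 4, then 4·7 = 28 ≡ 28, then 28·21 = 588 ≡ 30. Thus 21^15 ≡ 30 ≡ −1 (mod 31).
By Euler's criterion 21 is a quadratic non-residue mod 31: no x satisfies x² ≡ 21 (mod 31).

There is no such integer.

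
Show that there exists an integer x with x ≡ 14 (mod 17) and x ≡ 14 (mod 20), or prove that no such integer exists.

gcd(17, 20) = 1, so the Chinese Remainder Theorem guarantees exactly one residue class mod 340 satisfying both.
Any solution of the first congruence is x = 14 + 17t; substituting into the second, 17t ≡ 14 − 14 ≡ 0 (mod 20).
t = 0 satisfies this.
With t = 0: x = 14 + 17·0 = 14.
Check: 14 mod 17 = 14, 14 mod 20 = 14. ✓

x = 14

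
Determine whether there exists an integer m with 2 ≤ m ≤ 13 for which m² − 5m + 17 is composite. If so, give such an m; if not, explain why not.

m = 13

At m = 13: 13² − 5·13 + 17 = 121 = 11·11, which is composite.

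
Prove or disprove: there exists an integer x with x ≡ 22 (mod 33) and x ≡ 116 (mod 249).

There is no such integer.

Both moduli are multiples of 3 = gcd(33, 249), so any solution would satisfy x ≡ 22 and x ≡ 116 modulo 3 simultaneously.
These are incompatible: 22 − 116 = -94 is not divisible by 3.
Hence the system has no solution.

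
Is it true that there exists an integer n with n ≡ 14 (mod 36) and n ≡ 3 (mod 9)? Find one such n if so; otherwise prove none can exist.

Reduce both congruences modulo 9, which divides 36 and 9: they say n ≡ 14 (mod 9) and n ≡ 3 (mod 9).
These are incompatible: 14 − 3 = 11 is not divisible by 9.
So no integer satisfies both congruences.

No, no such integer exists.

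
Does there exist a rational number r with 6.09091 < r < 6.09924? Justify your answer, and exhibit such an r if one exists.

Multiplying by 21: 21·6.09091 = 127.90911 and 21·6.09924 = 128.08404, so the integer 128 lies strictly between them.
Dividing back, 6.09091 < 128/21 < 6.09924, and 128/21 is rational.

r = 128/21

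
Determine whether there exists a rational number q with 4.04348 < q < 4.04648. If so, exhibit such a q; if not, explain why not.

q = 89/22

Multiplying by 22: 22·4.04348 = 88.95656 and 22·4.04648 = 89.02256, so the integer 89 lies strictly between them.
Hence 89/22 is a rational number with 4.04348 < 89/22 < 4.04648.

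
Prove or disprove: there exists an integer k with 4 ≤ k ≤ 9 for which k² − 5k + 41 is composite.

At k = 9: 9² − 5·9 + 41 = 77 = 7·11, which is composite.

k = 9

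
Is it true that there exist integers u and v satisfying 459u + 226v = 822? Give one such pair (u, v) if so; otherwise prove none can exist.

Since gcd(459, 226) = 1, every integer is an integer combination of 459 and 226.
Run the Euclidean algorithm on 459 and 226: 459 = 2·226 + 7, 226 = 32·7 + 2, 7 = 3·2 + 1, 2 = 2·1 + 0.
Back-substituting, 1 = 7 − 3·2 = 7 − 3·(226 − 32·7) = −3·226 + 97·7 = −3·226 + 97·(459 − 2·226) = 97·459 − 197·226; that is, 459·97 + 226·(-197) = 1.
Multiplying through by 822: u = 97·822 = 79734, v = (-197)·822 = -161934 is a solution.
Subtracting 352·226 from u and adding 352·459 to v gives the tidier solution (182, -366).
Indeed 459·182 + 226·(-366) = 83538 − 82716 = 822.

u = 182, v = -366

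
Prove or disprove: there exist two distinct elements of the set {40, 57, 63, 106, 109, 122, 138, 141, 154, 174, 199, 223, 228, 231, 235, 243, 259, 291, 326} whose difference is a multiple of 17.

40 mod 17 = 6 and 57 mod 17 = 6, so 57 − 40 = 17 = 1·17.

Yes: 40 and 57.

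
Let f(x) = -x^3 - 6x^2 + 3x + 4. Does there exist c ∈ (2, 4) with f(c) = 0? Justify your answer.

No.

f(2) = -22 and f(4) = -144, both negative, so a sign-change argument is unavailable; we show f keeps this sign on the whole interval.
Shift to the endpoint 2: with x = 2 + u (0 < u < 2), one computes f(2 + u) = -u^3 - 12u^2 - 33u - 22.
The nonzero coefficients here are all negative, so for u > 0 every term is negative (or zero), and the constant term -22 is strictly negative.
So f is strictly negative on (2, 4); no root exists in the interval.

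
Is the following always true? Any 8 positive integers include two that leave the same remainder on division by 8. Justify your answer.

No, the set {9, 10, 11, 12, 13, 14, 15, 16} is a counterexample.

Take the 8 consecutive integers 9, 10, …, 16: their residues mod 8 are all distinct because 8 ≤ 8.
Hence this collection has no pair with equal remainders mod 8, disproving the claim.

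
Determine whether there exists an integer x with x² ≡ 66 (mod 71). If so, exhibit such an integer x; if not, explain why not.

Apply Euler's criterion with the prime 71: 66 is a quadratic residue iff 66^35 ≡ 1 (mod 71), and a non-residue iff it is ≡ −1.
Repeated squaring mod 71: 66^2 = 4356 ≡ 25; 66^4 ≡ 25² = 625 ≡ 57; 66^8 ≡ 57² = 3249 ≡ 54; 66^16 ≡ 54² = 2916 ≡ 5; 66^32 ≡ 5² = 25 ≡ 25.
Since 35 = 32 + 2 + 1, 66^35 ≡ 25 · 25 · 66; multiplying out mod 71: 25·25 = 625 ≡ 57, then 57·66 = 3762 ≡ 70. Thus 66^35 ≡ 70 ≡ −1 (mod 71).
The value −1 means 66 is a non-residue modulo 71, so x² ≡ 66 (mod 71) is impossible.

There is no such integer.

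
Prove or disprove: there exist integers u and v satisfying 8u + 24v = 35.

Any value of 8u + 24v is a multiple of gcd(8, 24) = 8.
But 35 is not a multiple of 8 (it leaves remainder 3).
Therefore 8u + 24v = 35 has no solution in integers.

No, no such integers exist.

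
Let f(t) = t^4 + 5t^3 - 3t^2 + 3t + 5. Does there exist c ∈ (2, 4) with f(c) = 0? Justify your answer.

The endpoint values f(2) = 55 and f(4) = 545 are both positive. Claim: f(t) > 0 for every t in (2, 4).
Shift to the endpoint 2: with t = 2 + u (0 < u < 2), one computes f(2 + u) = u^4 + 13u^3 + 51u^2 + 83u + 55.
The nonzero coefficients here are all positive, so for u > 0 every term is positive (or zero), and the constant term 55 is strictly positive.
So f is strictly positive on (2, 4); no root exists in the interval.

f has no root in that interval.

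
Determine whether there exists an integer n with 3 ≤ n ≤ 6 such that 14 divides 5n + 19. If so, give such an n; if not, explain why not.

The values of 5n + 19 for n = 3, 4, 5, 6 are 34, 39, 44, 49; reduced mod 14 these are 6, 11, 2, 7.
None is 0, so 14 never divides 5n + 19 on this range.

There is no such integer n in that range.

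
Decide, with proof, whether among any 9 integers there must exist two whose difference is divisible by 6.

There are exactly 6 possible remainders on division by 6.
Placing 9 integers into 6 classes, some class receives at least two — say a and b.
Then a ≡ b (mod 6), i.e. 6 ∣ (a − b).

Yes.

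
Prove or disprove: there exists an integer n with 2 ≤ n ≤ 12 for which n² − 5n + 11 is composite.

n = 7

At n = 7: 7² − 5·7 + 11 = 25 = 5·5, which is composite.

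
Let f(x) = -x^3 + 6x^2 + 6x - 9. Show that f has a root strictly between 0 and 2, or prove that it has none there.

f(0) = -9 and f(2) = 19, which have opposite signs.
f is continuous everywhere (it is a polynomial), in particular on [0, 2].
By the Intermediate Value Theorem f must vanish at some point of (0, 2).

Such a root exists.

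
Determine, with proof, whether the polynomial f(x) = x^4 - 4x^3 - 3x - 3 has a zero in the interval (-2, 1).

Such a root exists.

f(-2) = 51 and f(1) = -9, which have opposite signs.
Since f is a polynomial it is continuous on [-2, 1].
By the Intermediate Value Theorem, f takes the value 0 somewhere in the open interval.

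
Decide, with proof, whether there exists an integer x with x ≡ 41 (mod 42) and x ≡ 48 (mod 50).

Both moduli are multiples of 2 = gcd(42, 50), so any solution would satisfy x ≡ 41 and x ≡ 48 modulo 2 simultaneously.
These are incompatible: 41 − 48 = -7 is not divisible by 2.
So no integer satisfies both congruences.

No, no such integer exists.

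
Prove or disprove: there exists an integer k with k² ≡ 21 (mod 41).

k = 29

k = 29 works: 29² = 841, and 841 − 21 = 820 = 20·41.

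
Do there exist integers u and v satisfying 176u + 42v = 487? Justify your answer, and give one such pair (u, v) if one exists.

Both 176 and 42 are divisible by gcd(176, 42) = 2, hence so is any combination 176u + 42v.
However 487 leaves remainder 1 on division by 2.
Therefore 176u + 42v = 487 has no solution in integers.

No such integers exist.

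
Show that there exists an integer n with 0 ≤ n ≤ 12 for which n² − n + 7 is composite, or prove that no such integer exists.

n = 2

At n = 2: 2² − 2 + 7 = 9 = 3·3, which is composite.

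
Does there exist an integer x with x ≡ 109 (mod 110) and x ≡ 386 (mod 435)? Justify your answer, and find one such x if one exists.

No, no such integer exists.

Both moduli are multiples of 5 = gcd(110, 435), so any solution would satisfy x ≡ 109 and x ≡ 386 modulo 5 simultaneously.
But 109 mod 5 = 4 while 386 mod 5 = 1, a contradiction.
Therefore no such x exists.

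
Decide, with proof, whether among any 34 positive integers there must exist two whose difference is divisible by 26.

There are exactly 26 possible remainders on division by 26.
Placing 34 integers into 26 classes, some class receives at least two — say a and b.
Equal remainders mean a − b ≡ 0 (mod 26), so 26 divides their difference.

Yes.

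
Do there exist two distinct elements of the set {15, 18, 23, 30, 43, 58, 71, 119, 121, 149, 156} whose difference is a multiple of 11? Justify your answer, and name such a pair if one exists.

No, no such pair exists.

Residues mod 11: 15↦4, 18↦7, 23↦1, 30↦8, 43↦10, 58↦3, 71↦5, 119↦9, 121↦0, 149↦6, 156↦2.
No residue repeats among the 11 elements, so no pair has difference ≡ 0 (mod 11).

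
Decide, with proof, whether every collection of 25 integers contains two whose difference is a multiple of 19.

True.

There are exactly 19 possible remainders on division by 19.
Since 25 > 19, two of the 25 integers must share a residue class by the pigeonhole principle; call them a and b.
Their difference a − b is then a multiple of 19.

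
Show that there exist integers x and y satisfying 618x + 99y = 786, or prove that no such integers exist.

x = 8, y = -42

gcd(618, 99) = 3, and 3 divides 786, so integer solutions exist.
Dividing through by 3 reduces the equation to 206x + 33y = 262.
Euclidean algorithm: 206 = 6·33 + 8, 33 = 4·8 + 1, 8 = 8·1 + 0.
Working back up the chain: 1 = 33 − 4·8 = 33 − 4·(206 − 6·33) = −4·206 + 25·33. So 206·(-4) + 33·25 = 1.
Scaling by 262 gives the particular solution (x, y) = (-1048, 6550).
The general solution is x = -1048 + 33k, y = 6550 − 206k; taking k = 32 gives the smaller pair x = 8, y = -42.
Indeed 618·8 + 99·(-42) = 4944 − 4158 = 786.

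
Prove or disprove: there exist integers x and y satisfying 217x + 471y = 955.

217 and 471 are coprime, so 217x + 471y ranges over all of ℤ.
Euclidean algorithm: 471 = 2·217 + 37, 217 = 5·37 + 32, 37 = 1·32 + 5, 32 = 6·5 + 2, 5 = 2·2 + 1, 2 = 2·1 + 0.
Back-substituting, 1 = 5 − 2·2 = 5 − 2·(32 − 6·5) = −2·32 + 13·5 = −2·32 + 13·(37 − 1·32) = 13·37 − 15·32 = 13·37 − 15·(217 − 5·37) = −15·217 + 88·37 = −15·217 + 88·(471 − 2·217) = 88·471 − 191·217; that is, 217·(-191) + 471·88 = 1.
Multiplying through by 955: x = (-191)·955 = -182405, y = 88·955 = 84040 is a solution.
The general solution is x = -182405 + 471k, y = 84040 − 217k; taking k = 388 gives the smaller pair x = 343, y = -156.
Indeed 217·343 + 471·(-156) = 74431 − 73476 = 955.

x = 343, y = -156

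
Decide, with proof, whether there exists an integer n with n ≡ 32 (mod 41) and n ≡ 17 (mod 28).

n = 73

The moduli 41 and 28 are coprime, so by the Chinese Remainder Theorem a unique solution modulo 1148 exists.
Write n = 32 + 41t and require 32 + 41t ≡ 17 (mod 28), i.e. 41t ≡ 13 (mod 28).
41 ≡ 13 (mod 28), so this reads 13t ≡ 13 (mod 28). Invert 13 mod 28 by the Euclidean algorithm: 28 = 2·13 + 2, 13 = 6·2 + 1, 2 = 2·1 + 0; back-substituting, 1 = 13 − 6·2 = 13 − 6·(28 − 2·13) = −6·28 + 13·13. Hence 13·13 ≡ 1, so 13⁻¹ ≡ 13 (mod 28).
Multiplying by 13: t ≡ 13·13 = 169 ≡ 1 (mod 28).
Taking t = 1 gives n = 32 + 41·1 = 73.
Verify: 73 = 1·41 + 32 and 73 = 2·28 + 17. ✓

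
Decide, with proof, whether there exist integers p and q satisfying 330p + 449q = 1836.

p = 177, q = -126

330 and 449 are coprime, so 330p + 449q ranges over all of ℤ.
Run the Euclidean algorithm on 449 and 330: 449 = 1·330 + 119, 330 = 2·119 + 92, 119 = 1·92 + 27, 92 = 3·27 + 11, 27 = 2·11 + 5, 11 = 2·5 + 1, 5 = 5·1 + 0.
Unwinding: 1 = 11 − 2·5 = 11 − 2·(27 − 2·11) = −2·27 + 5·11 = −2·27 + 5·(92 − 3·27) = 5·92 − 17·27 = 5·92 − 17·(119 − 1·92) = −17·119 + 22·92 = −17·119 + 22·(330 − 2·119) = 22·330 − 61·119 = 22·330 − 61·(449 − 1·330) = −61·449 + 83·330, i.e. 330·83 + 449·(-61) = 1.
Multiplying through by 1836: p = 83·1836 = 152388, q = (-61)·1836 = -111996 is a solution.
Shifting by a multiple of (449, −330) keeps it a solution: p = 152388 − 339·449 = 177, q = -111996 + 339·330 = -126.
Check: 330·177 + 449·(-126) = 58410 − 56574 = 1836. ✓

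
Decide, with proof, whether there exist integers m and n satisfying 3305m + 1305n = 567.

No, no such integers exist.

Both 3305 and 1305 are divisible by gcd(3305, 1305) = 5, hence so is any combination 3305m + 1305n.
But 567 = 5·113 + 2, so 5 ∤ 567.
Hence no integers m, n satisfy the equation.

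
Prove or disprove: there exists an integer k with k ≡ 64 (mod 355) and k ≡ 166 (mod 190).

Reduce both congruences modulo 5, which divides 355 and 190: they say k ≡ 64 (mod 5) and k ≡ 166 (mod 5).
However 64 ≡ 4 and 166 ≡ 1 (mod 5), and 4 ≠ 1.
So no integer satisfies both congruences.

No, no such integer exists.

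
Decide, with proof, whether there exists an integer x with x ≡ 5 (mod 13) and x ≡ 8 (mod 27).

The moduli 13 and 27 are coprime, so by the Chinese Remainder Theorem a unique solution modulo 351 exists.
Any solution of the first congruence is x = 5 + 13t; substituting into the second, 13t ≡ 8 − 5 ≡ 3 (mod 27).
Since 13·25 = 325 = 12·27 + 1, the inverse of 13 mod 27 is 25.
Therefore t ≡ 25·3 = 75 ≡ 21 (mod 27).
Taking t = 21 gives x = 5 + 13·21 = 278.
Verify: 278 = 21·13 + 5 and 278 = 10·27 + 8. ✓

x = 278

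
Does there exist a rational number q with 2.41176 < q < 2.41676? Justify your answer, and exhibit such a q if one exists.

Look for a denominator N such that an integer falls strictly between N·2.41176 and N·2.41676. N = 12 works: 12·2.41176 = 28.94112 < 29 < 29.00112 = 12·2.41676.
So q = 29/12 works: it is a ratio of integers, and dividing 12·2.41176 < 29 < 12·2.41676 through by 12 gives 2.41176 < 29/12 < 2.41676.

q = 29/12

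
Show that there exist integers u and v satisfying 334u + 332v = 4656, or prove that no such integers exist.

Since gcd(334, 332) = 2 and 4656 = 2·2328, Bézout's identity guarantees a solution.
Dividing through by 2 reduces the equation to 167u + 166v = 2328.
Euclidean algorithm: 167 = 1·166 + 1, 166 = 166·1 + 0.
Working back up the chain: 1 = 167 − 1·166. So 167·1 + 166·(-1) = 1.
Scaling by 2328 gives the particular solution (u, v) = (2328, -2328).
Shifting by a multiple of (166, −167) keeps it a solution: u = 2328 − 14·166 = 4, v = -2328 + 14·167 = 10.
Check: 334·4 + 332·10 = 1336 + 3320 = 4656. ✓

u = 4, v = 10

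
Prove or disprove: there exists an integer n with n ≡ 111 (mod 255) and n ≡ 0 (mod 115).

No, no such integer exists.

gcd(255, 115) = 5. If n ≡ 111 (mod 255) and n ≡ 0 (mod 115), then n ≡ 111 (mod 5) and n ≡ 0 (mod 5).
However 111 ≡ 1 and 0 ≡ 0 (mod 5), and 1 ≠ 0.
So no integer satisfies both congruences.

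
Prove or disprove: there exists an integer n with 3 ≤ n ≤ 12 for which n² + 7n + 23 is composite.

n = 7

At n = 7: 7² + 7·7 + 23 = 121 = 11·11, which is composite.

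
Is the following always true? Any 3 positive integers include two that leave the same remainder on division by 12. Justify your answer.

Consider the 3 integers 1, 2, 3. They lie in distinct residue classes modulo 12, since 3 ≤ 12.
So no two of them leave the same remainder on division by 12; the claim fails for this set.

No, the set {1, 2, 3} is a counterexample.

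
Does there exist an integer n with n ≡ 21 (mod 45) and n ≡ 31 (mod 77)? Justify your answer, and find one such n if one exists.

The moduli 45 and 77 are coprime, so by the Chinese Remainder Theorem a unique solution modulo 3465 exists.
Any solution of the first congruence is n = 21 + 45t; substituting into the second, 45t ≡ 31 − 21 ≡ 10 (mod 77).
Invert 45 mod 77 by the Euclidean algorithm: 77 = 1·45 + 32, 45 = 1·32 + 13, 32 = 2·13 + 6, 13 = 2·6 + 1, 6 = 6·1 + 0; back-substituting, 1 = 13 − 2·6 = 13 − 2·(32 − 2·13) = −2·32 + 5·13 = −2·32 + 5·(45 − 1·32) = 5·45 − 7·32 = 5·45 − 7·(77 − 1·45) = −7·77 + 12·45. Hence 45·12 ≡ 1, so 45⁻¹ ≡ 12 (mod 77).
Therefore t ≡ 12·10 = 120 ≡ 43 (mod 77).
Taking t = 43 gives n = 21 + 45·43 = 1956.
Indeed 1956 ≡ 21 (mod 45) and 1956 ≡ 31 (mod 77).

n = 1956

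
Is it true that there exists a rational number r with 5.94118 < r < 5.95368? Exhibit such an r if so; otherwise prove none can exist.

Multiplying by 18: 18·5.94118 = 106.94124 and 18·5.95368 = 107.16624, so the integer 107 lies strictly between them.
Dividing back, 5.94118 < 107/18 < 5.95368, and 107/18 is rational.

r = 107/18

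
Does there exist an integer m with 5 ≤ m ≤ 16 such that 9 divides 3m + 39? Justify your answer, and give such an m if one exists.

m = 5

At m = 5 we get 3·5 + 39 = 54, and 54 = 9·6.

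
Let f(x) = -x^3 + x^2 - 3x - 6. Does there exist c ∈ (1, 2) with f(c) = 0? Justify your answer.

f(1) = -9 and f(2) = -16, both negative.
f'(x) = -3x^2 + 2x - 3 has discriminant 2² − 4·(-3)·(-3) = -32 < 0, so f' has no real roots and is negative for every real x.
So f is strictly decreasing; between 1 and 2 its values lie between f(1) = -9 and f(2) = -16, all negative. Therefore f has no root in (1, 2).

No such root exists.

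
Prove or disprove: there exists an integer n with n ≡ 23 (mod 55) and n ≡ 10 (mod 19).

n = 903

The moduli 55 and 19 are coprime, so by the Chinese Remainder Theorem a unique solution modulo 1045 exists.
Write n = 23 + 55t and require 23 + 55t ≡ 10 (mod 19), i.e. 55t ≡ 6 (mod 19).
55 ≡ 17 (mod 19), so this reads 17t ≡ 6 (mod 19). Invert 17 mod 19 by the Euclidean algorithm: 19 = 1·17 + 2, 17 = 8·2 + 1, 2 = 2·1 + 0; back-substituting, 1 = 17 − 8·2 = 17 − 8·(19 − 1·17) = −8·19 + 9·17. Hence 17·9 ≡ 1, so 17⁻¹ ≡ 9 (mod 19).
Multiplying by 9: t ≡ 9·6 = 54 ≡ 16 (mod 19).
Taking t = 16 gives n = 23 + 55·16 = 903.
Indeed 903 ≡ 23 (mod 55) and 903 ≡ 10 (mod 19).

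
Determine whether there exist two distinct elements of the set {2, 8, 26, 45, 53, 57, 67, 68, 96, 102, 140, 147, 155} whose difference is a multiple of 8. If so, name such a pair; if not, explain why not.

2 and 26 are such a pair.

Both 2 and 26 leave remainder 2 on division by 8; their difference 24 = 3·8 is a multiple of 8.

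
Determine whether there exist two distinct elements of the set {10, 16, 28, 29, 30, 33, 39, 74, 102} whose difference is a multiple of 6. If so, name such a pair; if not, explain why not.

10 mod 6 = 4 and 16 mod 6 = 4, so 16 − 10 = 6 = 1·6.

The pair (10, 16) works.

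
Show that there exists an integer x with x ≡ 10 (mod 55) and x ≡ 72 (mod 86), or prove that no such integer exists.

gcd(55, 86) = 1, so the Chinese Remainder Theorem guarantees exactly one residue class mod 4730 satisfying both.
Write x = 10 + 55t and require 10 + 55t ≡ 72 (mod 86), i.e. 55t ≡ 62 (mod 86).
To invert 55 modulo 86: 86 = 1·55 + 31, 55 = 1·31 + 24, 31 = 1·24 + 7, 24 = 3·7 + 3, 7 = 2·3 + 1, 3 = 3·1 + 0, and unwinding, 1 = 7 − 2·3 = 7 − 2·(24 − 3·7) = −2·24 + 7·7 = −2·24 + 7·(31 − 1·24) = 7·31 − 9·24 = 7·31 − 9·(55 − 1·31) = −9·55 + 16·31 = −9·55 + 16·(86 − 1·55) = 16·86 − 25·55. Thus 55⁻¹ ≡ -25 ≡ 61 (mod 86).
Multiplying by 61: t ≡ 61·62 = 3782 ≡ 84 (mod 86).
Taking t = 84 gives x = 10 + 55·84 = 4630.
Indeed 4630 ≡ 10 (mod 55) and 4630 ≡ 72 (mod 86).

x = 4630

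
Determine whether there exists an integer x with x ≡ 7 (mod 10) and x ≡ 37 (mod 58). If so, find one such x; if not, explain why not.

x = 37

The moduli are not coprime: gcd(10, 58) = 2. Compatibility requires 2 ∣ (37 − 7) = 30, which holds, so solutions exist.
Step through x = 7, 7 + 10, 7 + 2·10, …: the values 7, 17, 27, 37 reduce mod 58 to 7, 17, 27, 37. The value 37 hits 37.
Verify: 37 = 3·10 + 7 and 37 = 0·58 + 37. ✓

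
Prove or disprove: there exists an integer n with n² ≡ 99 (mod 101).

There is no such integer.

101 is prime, so by Euler's criterion 99 is a square mod 101 iff 99^((101−1)/2) = 99^50 ≡ 1 (mod 101).
Squaring successively (mod 101): 99^2 = 9801 ≡ 4; 99^4 ≡ 4² = 16 ≡ 16; 99^8 ≡ 16² = 256 ≡ 54; 99^16 ≡ 54² = 2916 ≡ 88; 99^32 ≡ 88² = 7744 ≡ 68.
Since 50 = 32 + 16 + 2, 99^50 ≡ 68 · 88 · 4; multiplying out mod 101: 68·88 = 5984 ≡ 25, then 25·4 = 100 ≡ 100. Thus 99^50 ≡ 100 ≡ −1 (mod 101).
By Euler's criterion 99 is a quadratic non-residue mod 101: no n satisfies n² ≡ 99 (mod 101).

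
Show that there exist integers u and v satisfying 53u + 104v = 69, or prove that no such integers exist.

Since gcd(53, 104) = 1, every integer is an integer combination of 53 and 104.
Dividing repeatedly: 104 = 1·53 + 51, 53 = 1·51 + 2, 51 = 25·2 + 1, 2 = 2·1 + 0.
Unwinding: 1 = 51 − 25·2 = 51 − 25·(53 − 1·51) = −25·53 + 26·51 = −25·53 + 26·(104 − 1·53) = 26·104 − 51·53, i.e. 53·(-51) + 104·26 = 1.
Times 69: 53·(-3519) + 104·1794 = 69, so (-3519, 1794) solves it.
Adding 34·104 to u and subtracting 34·53 from v gives the tidier solution (17, -8).
Indeed 53·17 + 104·(-8) = 901 − 832 = 69.

u = 17, v = -8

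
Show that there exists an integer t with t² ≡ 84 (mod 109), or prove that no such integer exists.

Take t = 53. Then 53² = 2809 = 25·109 + 84, so 53² ≡ 84 (mod 109).

t = 53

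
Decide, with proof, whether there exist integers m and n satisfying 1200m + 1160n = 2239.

Both 1200 and 1160 are divisible by gcd(1200, 1160) = 40, hence so is any combination 1200m + 1160n.
But 2239 = 40·55 + 39, so 40 ∤ 2239.
So the equation is unsolvable over ℤ.

There are no such integers.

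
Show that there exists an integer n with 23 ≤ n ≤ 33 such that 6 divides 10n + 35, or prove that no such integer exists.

The values of 10n + 35 for n = 23, 24, …, 33 are 265, 275, 285, 295, 305, 315, 325, 335, 345, 355, 365; reduced mod 6 these are 1, 5, 3, 1, 5, 3, 1, 5, 3, 1, 5.
Since 0 is absent from this list, 6 ∤ 10n + 35 for every n with 23 ≤ n ≤ 33.

There is no such integer n in that range.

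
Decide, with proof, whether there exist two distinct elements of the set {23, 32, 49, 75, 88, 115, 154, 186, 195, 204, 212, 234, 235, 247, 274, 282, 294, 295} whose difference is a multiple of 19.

Reduce each element modulo 19: 23↦4, 32↦13, 49↦11, 75↦18, 88↦12, 115↦1, 154↦2, 186↦15, 195↦5, 204↦14, 212↦3, 234↦6, 235↦7, 247↦0, 274↦8, 282↦16, 294↦9, 295↦10.
These 18 residues are pairwise different, hence no difference of two elements is divisible by 19.

No, no such pair exists.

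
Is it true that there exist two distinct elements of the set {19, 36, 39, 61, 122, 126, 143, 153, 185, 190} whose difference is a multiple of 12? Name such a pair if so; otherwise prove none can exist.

No such pair exists.

Residues mod 12: 19↦7, 36↦0, 39↦3, 61↦1, 122↦2, 126↦6, 143↦11, 153↦9, 185↦5, 190↦10.
These 10 residues are pairwise different, hence no difference of two elements is divisible by 12.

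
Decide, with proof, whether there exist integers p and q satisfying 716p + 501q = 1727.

Since gcd(716, 501) = 1, every integer is an integer combination of 716 and 501.
Euclidean algorithm: 716 = 1·501 + 215, 501 = 2·215 + 71, 215 = 3·71 + 2, 71 = 35·2 + 1, 2 = 2·1 + 0.
Unwinding: 1 = 71 − 35·2 = 71 − 35·(215 − 3·71) = −35·215 + 106·71 = −35·215 + 106·(501 − 2·215) = 106·501 − 247·215 = 106·501 − 247·(716 − 1·501) = −247·716 + 353·501, i.e. 716·(-247) + 501·353 = 1.
Scaling by 1727 gives the particular solution (p, q) = (-426569, 609631).
Adding 852·501 to p and subtracting 852·716 from q gives the tidier solution (283, -401).
Indeed 716·283 + 501·(-401) = 202628 − 200901 = 1727.

p = 283, q = -401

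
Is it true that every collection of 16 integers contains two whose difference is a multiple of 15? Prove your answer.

True.

Each integer lies in one of the 15 residue classes modulo 15.
Placing 16 integers into 15 classes, some class receives at least two — say a and b.
Equal remainders mean a − b ≡ 0 (mod 15), so 15 divides their difference.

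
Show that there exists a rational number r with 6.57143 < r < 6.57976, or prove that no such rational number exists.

r = 125/19

Look for a denominator N such that an integer falls strictly between N·6.57143 and N·6.57976. N = 19 works: 19·6.57143 = 124.85717 < 125 < 125.01544 = 19·6.57976.
So r = 125/19 works: it is a ratio of integers, and dividing 19·6.57143 < 125 < 19·6.57976 through by 19 gives 6.57143 < 125/19 < 6.57976.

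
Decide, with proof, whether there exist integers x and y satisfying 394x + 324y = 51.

Both 394 and 324 are divisible by gcd(394, 324) = 2, hence so is any combination 394x + 324y.
But 51 is not a multiple of 2 (it leaves remainder 1).
Therefore 394x + 324y = 51 has no solution in integers.

There are no such integers.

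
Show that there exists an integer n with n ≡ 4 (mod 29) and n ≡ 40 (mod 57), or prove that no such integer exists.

Since 29 and 57 share no common factor, CRT says the pair of congruences has a solution (unique mod 1653).
Any solution of the first congruence is n = 4 + 29t; substituting into the second, 29t ≡ 40 − 4 ≡ 36 (mod 57).
Invert 29 mod 57 by the Euclidean algorithm: 57 = 1·29 + 28, 29 = 1·28 + 1, 28 = 28·1 + 0; back-substituting, 1 = 29 − 1·28 = 29 − (57 − 1·29) = −57 + 2·29. Hence 29·2 ≡ 1, so 29⁻¹ ≡ 2 (mod 57).
Therefore t ≡ 2·36 = 72 ≡ 15 (mod 57).
With t = 15: n = 4 + 29·15 = 439.
Check: 439 mod 29 = 4, 439 mod 57 = 40. ✓

n = 439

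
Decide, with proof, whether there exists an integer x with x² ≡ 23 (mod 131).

Apply Euler's criterion with the prime 131: 23 is a quadratic residue iff 23^65 ≡ 1 (mod 131), and a non-residue iff it is ≡ −1.
Squaring successively (mod 131): 23^2 = 529 ≡ 5; 23^4 ≡ 5² = 25 ≡ 25; 23^8 ≡ 25² = 625 ≡ 101; 23^16 ≡ 101² = 10201 ≡ 114; 23^32 ≡ 114² = 12996 ≡ 27; 23^64 ≡ 27² = 729 ≡ 74.
Since 65 = 64 + 1, 23^65 ≡ 74 · 23; multiplying out mod 131: 74·23 = 1702 ≡ 130. Thus 23^65 ≡ 130 ≡ −1 (mod 131).
The value −1 means 23 is a non-residue modulo 131, so x² ≡ 23 (mod 131) is impossible.

There is no such integer.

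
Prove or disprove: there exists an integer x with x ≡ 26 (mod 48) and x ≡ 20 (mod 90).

x = 650

gcd(48, 90) = 6. A simultaneous solution exists iff 26 ≡ 20 (mod 6); here 26 mod 6 = 2 = 20 mod 6, so it does.
Put x = 26 + 48t, so we need 48t ≡ 84 (mod 90), equivalently (divide by 6) 8t ≡ 14 (mod 15).
Invert 8 mod 15 by the Euclidean algorithm: 15 = 1·8 + 7, 8 = 1·7 + 1, 7 = 7·1 + 0; back-substituting, 1 = 8 − 1·7 = 8 − (15 − 1·8) = −15 + 2·8. Hence 8·2 ≡ 1, so 8⁻¹ ≡ 2 (mod 15).
Therefore t ≡ 2·14 = 28 ≡ 13 (mod 15).
Then x = 26 + 48·13 = 650.
Indeed 650 ≡ 26 (mod 48) and 650 ≡ 20 (mod 90).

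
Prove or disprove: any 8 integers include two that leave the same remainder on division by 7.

Yes, this is always true.

There are exactly 7 possible remainders on division by 7.
Since 8 > 7, two of the 8 integers must share a residue class by the pigeonhole principle; call them a and b.
So a and b have equal remainders mod 7, which is exactly what was to be shown.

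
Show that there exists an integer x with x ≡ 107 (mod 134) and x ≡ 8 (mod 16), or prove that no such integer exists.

No, no such integer exists.

Reduce both congruences modulo 2, which divides 134 and 16: they say x ≡ 107 (mod 2) and x ≡ 8 (mod 2).
But 107 mod 2 = 1 while 8 mod 2 = 0, a contradiction.
So no integer satisfies both congruences.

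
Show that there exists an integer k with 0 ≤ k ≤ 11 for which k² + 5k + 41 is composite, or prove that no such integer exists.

At k = 8: 8² + 5·8 + 41 = 145 = 5·29, which is composite.

k = 8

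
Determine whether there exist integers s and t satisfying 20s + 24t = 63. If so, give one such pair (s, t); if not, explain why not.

No, no such integers exist.

Both 20 and 24 are divisible by gcd(20, 24) = 4, hence so is any combination 20s + 24t.
But 63 is not a multiple of 4 (it leaves remainder 3).
So the equation is unsolvable over ℤ.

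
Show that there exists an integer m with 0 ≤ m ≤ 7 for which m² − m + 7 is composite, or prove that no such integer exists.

At m = 7: 7² − 7 + 7 = 49 = 7·7, which is composite.

m = 7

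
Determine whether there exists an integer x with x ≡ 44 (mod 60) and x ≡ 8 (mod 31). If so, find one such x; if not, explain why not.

x = 1124

The moduli 60 and 31 are coprime, so by the Chinese Remainder Theorem a unique solution modulo 1860 exists.
Write x = 44 + 60t and require 44 + 60t ≡ 8 (mod 31), i.e. 60t ≡ 26 (mod 31).
60 ≡ 29 (mod 31), so this reads 29t ≡ 26 (mod 31). Invert 29 mod 31 by the Euclidean algorithm: 31 = 1·29 + 2, 29 = 14·2 + 1, 2 = 2·1 + 0; back-substituting, 1 = 29 − 14·2 = 29 − 14·(31 − 1·29) = −14·31 + 15·29. Hence 29·15 ≡ 1, so 29⁻¹ ≡ 15 (mod 31).
Therefore t ≡ 15·26 = 390 ≡ 18 (mod 31).
Taking t = 18 gives x = 44 + 60·18 = 1124.
Check: 1124 mod 60 = 44, 1124 mod 31 = 8. ✓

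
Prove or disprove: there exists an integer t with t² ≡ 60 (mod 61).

t = 50 works: 50² = 2500, and 2500 − 60 = 2440 = 40·61.

t = 50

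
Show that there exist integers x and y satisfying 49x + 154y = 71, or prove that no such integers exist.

No, no such integers exist.

Any value of 49x + 154y is a multiple of gcd(49, 154) = 7.
But 71 is not a multiple of 7 (it leaves remainder 1).
Therefore 49x + 154y = 71 has no solution in integers.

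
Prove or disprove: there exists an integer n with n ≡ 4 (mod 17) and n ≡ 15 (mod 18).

The moduli 17 and 18 are coprime, so by the Chinese Remainder Theorem a unique solution modulo 306 exists.
Write n = 4 + 17t and require 4 + 17t ≡ 15 (mod 18), i.e. 17t ≡ 11 (mod 18).
Note 17·17 = 289 ≡ 1 (mod 18) (as 289 − 1 = 16·18), so 17⁻¹ ≡ 17.
Therefore t ≡ 17·11 = 187 ≡ 7 (mod 18).
With t = 7: n = 4 + 17·7 = 123.
Verify: 123 = 7·17 + 4 and 123 = 6·18 + 15. ✓

n = 123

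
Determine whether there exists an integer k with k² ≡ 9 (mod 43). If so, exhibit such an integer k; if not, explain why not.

k = 3

Take k = 3. Then 3² = 9, and since 0 ≤ 9 < 43 this is already reduced: 3² ≡ 9 (mod 43).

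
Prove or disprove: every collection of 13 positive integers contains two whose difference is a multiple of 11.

Yes, this is always true.

There are exactly 11 possible remainders on division by 11.
With 13 integers and only 11 classes, the pigeonhole principle forces two of them, say a and b, into the same class.
Then a ≡ b (mod 11), i.e. 11 ∣ (a − b).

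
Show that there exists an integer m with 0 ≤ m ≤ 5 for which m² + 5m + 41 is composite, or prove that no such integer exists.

At m = 4: 4² + 5·4 + 41 = 77 = 7·11, which is composite.

m = 4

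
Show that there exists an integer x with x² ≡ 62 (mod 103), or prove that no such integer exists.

103 is prime, so by Euler's criterion 62 is a square mod 103 iff 62^((103−1)/2) = 62^51 ≡ 1 (mod 103).
Repeated squaring mod 103: 62^2 = 3844 ≡ 33; 62^4 ≡ 33² = 1089 ≡ 59; 62^8 ≡ 59² = 3481 ≡ 82; 62^16 ≡ 82² = 6724 ≡ 29; 62^32 ≡ 29² = 841 ≡ 17.
Since 51 = 32 + 16 + 2 + 1, 62^51 ≡ 17 · 29 · 33 · 62; multiplying out mod 103: 17·29 = 493 ≡ 81, then 81·33 = 2673 ≡ 98, then 98·62 = 6076 ≡ 102. Thus 62^51 ≡ 102 ≡ −1 (mod 103).
The value −1 means 62 is a non-residue modulo 103, so x² ≡ 62 (mod 103) is impossible.

There is no such integer.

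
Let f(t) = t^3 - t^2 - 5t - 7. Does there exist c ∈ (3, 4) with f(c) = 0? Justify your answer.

f(3) = -4 and f(4) = 21, which have opposite signs.
f is continuous everywhere (it is a polynomial), in particular on [3, 4].
So by the Intermediate Value Theorem there is a c strictly between 3 and 4 with f(c) = 0.

Yes, such a c exists.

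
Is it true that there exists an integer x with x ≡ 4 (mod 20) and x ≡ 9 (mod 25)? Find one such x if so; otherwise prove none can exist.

x = 84

Here gcd(20, 25) = 5, and both 4 and 9 leave remainder 4 mod 5, so the system is consistent.
List candidates x ≡ 4 (mod 20): 4, 24, 44, 64, 84. Modulo 25 these are 4, 24, 19, 14, 9; 84 gives 9 as required.
Check: 84 mod 20 = 4, 84 mod 25 = 9. ✓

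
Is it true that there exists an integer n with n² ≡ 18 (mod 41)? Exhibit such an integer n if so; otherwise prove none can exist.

n = 31

n = 31 works: 31² = 961, and 961 − 18 = 943 = 23·41.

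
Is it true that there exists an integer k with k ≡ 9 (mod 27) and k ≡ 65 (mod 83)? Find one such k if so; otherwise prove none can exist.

gcd(27, 83) = 1, so the Chinese Remainder Theorem guarantees exactly one residue class mod 2241 satisfying both.
Write k = 9 + 27t and require 9 + 27t ≡ 65 (mod 83), i.e. 27t ≡ 56 (mod 83).
Invert 27 mod 83 by the Euclidean algorithm: 83 = 3·27 + 2, 27 = 13·2 + 1, 2 = 2·1 + 0; back-substituting, 1 = 27 − 13·2 = 27 − 13·(83 − 3·27) = −13·83 + 40·27. Hence 27·40 ≡ 1, so 27⁻¹ ≡ 40 (mod 83).
Therefore t ≡ 40·56 = 2240 ≡ 82 (mod 83).
With t = 82: k = 9 + 27·82 = 2223.
Indeed 2223 ≡ 9 (mod 27) and 2223 ≡ 65 (mod 83).

k = 2223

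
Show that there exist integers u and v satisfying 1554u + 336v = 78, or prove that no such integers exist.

No such integers exist.

gcd(1554, 336) = 42, so every integer of the form 1554u + 336v is a multiple of 42.
However 78 leaves remainder 36 on division by 42.
So the equation is unsolvable over ℤ.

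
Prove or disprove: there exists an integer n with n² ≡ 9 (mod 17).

n = 14

Take n = 14. Then 14² = 196 = 11·17 + 9, so 14² ≡ 9 (mod 17).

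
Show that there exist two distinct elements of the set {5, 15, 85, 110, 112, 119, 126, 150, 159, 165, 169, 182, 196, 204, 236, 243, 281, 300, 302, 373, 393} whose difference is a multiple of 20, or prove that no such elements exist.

The pair (5, 85) works.

Reduce each element mod 20: 5↦5, 15↦15, 85↦5, 110↦10, 112↦12, 119↦19, 126↦6, 150↦10, 159↦19, 165↦5, 169↦9, 182↦2, 196↦16, 204↦4, 236↦16, 243↦3, 281↦1, 300↦0, 302↦2, 373↦13, 393↦13. The residue 5 repeats (at 5 and 85), and 85 − 5 = 80 = 4·20.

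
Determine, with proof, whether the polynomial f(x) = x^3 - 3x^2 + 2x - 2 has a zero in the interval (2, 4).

f(2) = -2 and f(4) = 22, which have opposite signs.
As a polynomial, f is continuous on every closed interval.
By the Intermediate Value Theorem f must vanish at some point of (2, 4).

Such a root exists.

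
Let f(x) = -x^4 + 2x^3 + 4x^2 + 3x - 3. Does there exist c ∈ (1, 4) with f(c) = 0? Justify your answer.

Yes, f has a root in the interval.

f(1) = 5 and f(4) = -55, which have opposite signs.
Since f is a polynomial it is continuous on [1, 4].
By the Intermediate Value Theorem f must vanish at some point of (1, 4).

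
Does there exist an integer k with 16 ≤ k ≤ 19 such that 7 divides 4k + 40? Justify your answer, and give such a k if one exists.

k = 18

For k = 16, 17 the values 104, 108 are not multiples of 7. At k = 18 we get 4·18 + 40 = 112, and 112 = 7·16.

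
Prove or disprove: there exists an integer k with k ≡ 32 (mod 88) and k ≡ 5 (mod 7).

k = 208

gcd(88, 7) = 1, so the Chinese Remainder Theorem guarantees exactly one residue class mod 616 satisfying both.
Any solution of the first congruence is k = 32 + 88t; substituting into the second, 88t ≡ 5 − 32 ≡ 1 (mod 7).
88 ≡ 4 (mod 7), so this reads 4t ≡ 1 (mod 7). Since 4·2 = 8 = 1·7 + 1, the inverse of 4 mod 7 is 2.
Therefore t ≡ 2·1 = 2 (mod 7).
Taking t = 2 gives k = 32 + 88·2 = 208.
Check: 208 mod 88 = 32, 208 mod 7 = 5. ✓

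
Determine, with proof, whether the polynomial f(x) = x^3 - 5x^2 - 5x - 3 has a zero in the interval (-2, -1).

No.

f(-2) = -21 and f(-1) = -4, both negative, so a sign-change argument is unavailable; we show f keeps this sign on the whole interval.
Shift to the endpoint -1: with x = -1 − u (0 < u < 1), one computes f(-1 − u) = -u^3 - 8u^2 - 8u - 4.
All 4 nonzero coefficients of this polynomial in u are negative; hence for u > 0 the value is a sum of negative terms (the constant -4 among them).
So f is strictly negative on (-2, -1); no root exists in the interval.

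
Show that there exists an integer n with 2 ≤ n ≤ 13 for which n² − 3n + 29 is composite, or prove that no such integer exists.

n = 8

At n = 8: 8² − 3·8 + 29 = 69 = 3·23, which is composite.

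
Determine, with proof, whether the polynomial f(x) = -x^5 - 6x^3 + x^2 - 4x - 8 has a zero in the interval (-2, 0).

Such a root exists.

f(-2) = 84 and f(0) = -8, which have opposite signs.
f is continuous everywhere (it is a polynomial), in particular on [-2, 0].
By the Intermediate Value Theorem f must vanish at some point of (-2, 0).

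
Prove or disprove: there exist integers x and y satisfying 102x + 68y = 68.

Every value of 102x + 68y is a multiple of gcd(102, 68) = 34; since 34 ∣ 68, solutions exist.
Dividing through by 34 reduces the equation to 3x + 2y = 2.
Dividing repeatedly: 3 = 1·2 + 1, 2 = 2·1 + 0.
Unwinding: 1 = 3 − 1·2, i.e. 3·1 + 2·(-1) = 1.
Times 2: 3·2 + 2·(-2) = 2, so (2, -2) solves it.
The general solution is x = 2 + 2k, y = -2 − 3k; taking k = -1 gives the smaller pair x = 0, y = 1.
Check: 102·0 + 68·1 = 0 + 68 = 68. ✓

x = 0, y = 1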